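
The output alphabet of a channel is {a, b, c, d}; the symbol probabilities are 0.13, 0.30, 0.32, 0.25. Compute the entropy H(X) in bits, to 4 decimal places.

H = −Σ pᵢ log₂ pᵢ.
−0.13·log₂(0.13) = 0.3826
−0.30·log₂(0.30) = 0.5211
−0.32·log₂(0.32) = 0.5260
−0.25·log₂(0.25) = 0.5000
Sum ≈ 1.9298 → 1.9298 bits.

1.9298 bits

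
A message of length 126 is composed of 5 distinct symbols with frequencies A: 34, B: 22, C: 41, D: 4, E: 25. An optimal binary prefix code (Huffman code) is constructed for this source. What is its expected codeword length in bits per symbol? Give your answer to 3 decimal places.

Probabilities are the counts divided by 126.
Repeatedly combine the two least-probable nodes; the expected code length is the sum of the merged weights.
merge 2/63 + 11/63 → 13/63
merge 25/126 + 13/63 → 17/42
merge 17/63 + 41/126 → 25/42
merge 17/42 + 25/42 → 1
L = 13/63 + 17/42 + 25/42 + 1 = 139/63 ≈ 2.206 bits/symbol.

2.206 bits/symbol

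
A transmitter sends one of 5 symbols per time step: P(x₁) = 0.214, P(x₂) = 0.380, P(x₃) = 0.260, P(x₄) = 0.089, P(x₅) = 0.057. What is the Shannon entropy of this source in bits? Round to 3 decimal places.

H = −Σ pᵢ log₂ pᵢ.
−0.214·log₂(0.214) = 0.4760
−0.380·log₂(0.380) = 0.5305
−0.260·log₂(0.260) = 0.5053
−0.089·log₂(0.089) = 0.3106
−0.057·log₂(0.057) = 0.2356
Sum ≈ 2.0579 → 2.058 bits.

2.058 bits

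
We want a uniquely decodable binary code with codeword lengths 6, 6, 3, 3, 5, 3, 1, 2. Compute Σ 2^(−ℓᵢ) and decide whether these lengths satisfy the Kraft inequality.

With common denominator 2^6 = 64: Σ 2^(−ℓᵢ) = 1/64 + 1/64 + 8/64 + 8/64 + 2/64 + 8/64 + 32/64 + 16/64 = 76/64 = 1.1875.
Kraft's inequality requires Σ ≤ 1; here Σ = 1.1875 > 1, so no such prefix code exists.

1.1875; no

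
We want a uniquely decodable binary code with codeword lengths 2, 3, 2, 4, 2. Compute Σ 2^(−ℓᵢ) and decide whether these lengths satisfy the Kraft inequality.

0.9375; yes

With common denominator 2^4 = 16: Σ 2^(−ℓᵢ) = 4/16 + 2/16 + 4/16 + 1/16 + 4/16 = 15/16 = 0.9375.
Kraft's inequality requires Σ ≤ 1; here Σ = 0.9375 ≤ 1, so such a prefix code exists.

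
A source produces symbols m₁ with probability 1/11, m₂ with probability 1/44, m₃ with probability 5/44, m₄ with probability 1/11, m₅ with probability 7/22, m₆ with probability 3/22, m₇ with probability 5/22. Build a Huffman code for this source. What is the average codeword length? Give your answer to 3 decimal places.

Repeatedly combine the two least-probable nodes; the expected code length is the sum of the merged weights.
merge 1/44 + 1/11 → 5/44
merge 1/11 + 5/44 → 9/44
merge 5/44 + 3/22 → 1/4
merge 9/44 + 5/22 → 19/44
merge 1/4 + 7/22 → 25/44
merge 19/44 + 25/44 → 1
L = 5/44 + 9/44 + 1/4 + 19/44 + 25/44 + 1 = 113/44 ≈ 2.568 bits/symbol.

2.568 bits/symbol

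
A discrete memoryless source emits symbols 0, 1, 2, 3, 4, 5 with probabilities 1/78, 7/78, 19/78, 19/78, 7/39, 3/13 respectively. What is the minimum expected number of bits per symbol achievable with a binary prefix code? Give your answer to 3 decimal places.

Repeatedly combine the two least-probable nodes; the expected code length is the sum of the merged weights.
merge 1/78 + 7/78 → 4/39
merge 4/39 + 7/39 → 11/39
merge 3/13 + 19/78 → 37/78
merge 19/78 + 11/39 → 41/78
merge 37/78 + 41/78 → 1
L = 4/39 + 11/39 + 37/78 + 41/78 + 1 = 31/13 ≈ 2.385 bits/symbol.

2.385 bits/symbol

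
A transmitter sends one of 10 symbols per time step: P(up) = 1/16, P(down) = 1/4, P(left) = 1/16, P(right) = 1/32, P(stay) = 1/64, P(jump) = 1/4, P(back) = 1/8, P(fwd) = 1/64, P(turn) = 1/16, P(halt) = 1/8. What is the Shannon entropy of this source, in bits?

2.84375 bits

Each probability is a power of 1/2, so log₂(1/p) is an integer.
H = Σ p·log₂(1/p) = 1/16·4 + 1/4·2 + 1/16·4 + 1/32·5 + 1/64·6 + 1/4·2 + 1/8·3 + 1/64·6 + 1/16·4 + 1/8·3 = 2.84375 bits.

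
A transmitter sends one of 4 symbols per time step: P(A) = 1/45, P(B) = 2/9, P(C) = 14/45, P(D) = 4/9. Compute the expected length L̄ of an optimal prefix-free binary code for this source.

1.8 bits/symbol

Repeatedly combine the two least-probable nodes; the expected code length is the sum of the merged weights.
merge 1/45 + 2/9 → 11/45
merge 11/45 + 14/45 → 5/9
merge 4/9 + 5/9 → 1
L = 11/45 + 5/9 + 1 = 9/5 = 1.8 bits/symbol.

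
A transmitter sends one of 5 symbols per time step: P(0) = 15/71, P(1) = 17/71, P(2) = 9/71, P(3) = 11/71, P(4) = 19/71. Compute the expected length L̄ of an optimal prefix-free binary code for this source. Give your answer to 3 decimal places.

2.282 bits/symbol

Repeatedly combine the two least-probable nodes; the expected code length is the sum of the merged weights.
merge 9/71 + 11/71 → 20/71
merge 15/71 + 17/71 → 32/71
merge 19/71 + 20/71 → 39/71
merge 32/71 + 39/71 → 1
L = 20/71 + 32/71 + 39/71 + 1 = 162/71 ≈ 2.282 bits/symbol.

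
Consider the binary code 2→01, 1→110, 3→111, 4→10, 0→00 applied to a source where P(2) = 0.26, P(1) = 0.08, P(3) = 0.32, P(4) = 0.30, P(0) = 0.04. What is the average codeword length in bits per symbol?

L̄ = Σ pᵢ·ℓᵢ = 0.26·2 + 0.08·3 + 0.32·3 + 0.30·2 + 0.04·2 = 2.4 bits/symbol.

2.4 bits/symbol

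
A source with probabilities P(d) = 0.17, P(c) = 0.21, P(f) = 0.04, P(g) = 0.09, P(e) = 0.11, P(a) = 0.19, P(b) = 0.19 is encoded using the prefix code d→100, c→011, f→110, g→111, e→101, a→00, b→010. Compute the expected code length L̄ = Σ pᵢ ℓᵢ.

2.81 bits/symbol

L̄ = Σ pᵢ·ℓᵢ = 0.17·3 + 0.21·3 + 0.04·3 + 0.09·3 + 0.11·3 + 0.19·2 + 0.19·3 = 2.81 bits/symbol.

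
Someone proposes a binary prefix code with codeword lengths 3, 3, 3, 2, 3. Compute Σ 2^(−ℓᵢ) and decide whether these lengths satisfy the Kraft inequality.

0.75; yes

With common denominator 2^3 = 8: Σ 2^(−ℓᵢ) = 1/8 + 1/8 + 1/8 + 2/8 + 1/8 = 6/8 = 0.75.
Kraft's inequality requires Σ ≤ 1; here Σ = 0.75 ≤ 1, so such a prefix code exists.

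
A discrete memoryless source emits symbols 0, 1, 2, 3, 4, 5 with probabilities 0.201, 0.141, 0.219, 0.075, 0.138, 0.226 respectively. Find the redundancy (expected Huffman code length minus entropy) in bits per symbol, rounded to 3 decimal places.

0.052 bits

Entropy H = −Σ p log₂ p ≈ 2.5031 bits.
Huffman merges: 3/40+69/500→213/1000; 141/1000+201/1000→171/500; 213/1000+219/1000→54/125; 113/500+171/500→71/125; 54/125+71/125→1. L = 511/200 ≈ 2.5550.
L − H = 2.5550 − 2.5031 = 0.052 bits.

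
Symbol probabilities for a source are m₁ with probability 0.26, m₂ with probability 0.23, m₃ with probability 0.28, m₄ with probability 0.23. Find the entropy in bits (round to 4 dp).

H = −Σ pᵢ log₂ pᵢ.
−0.26·log₂(0.26) = 0.5053
−0.23·log₂(0.23) = 0.4877
−0.28·log₂(0.28) = 0.5142
−0.23·log₂(0.23) = 0.4877
Sum ≈ 1.9948 → 1.9948 bits.

1.9948 bits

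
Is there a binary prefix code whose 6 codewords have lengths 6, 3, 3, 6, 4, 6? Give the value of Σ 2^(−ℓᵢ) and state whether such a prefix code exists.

0.359375; yes

With common denominator 2^6 = 64: Σ 2^(−ℓᵢ) = 1/64 + 8/64 + 8/64 + 1/64 + 4/64 + 1/64 = 23/64 = 0.359375.
Kraft's inequality requires Σ ≤ 1; here Σ = 0.359375 ≤ 1, so such a prefix code exists.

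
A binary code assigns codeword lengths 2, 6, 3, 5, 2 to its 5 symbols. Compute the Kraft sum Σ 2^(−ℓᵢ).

With common denominator 2^6 = 64: Σ 2^(−ℓᵢ) = 16/64 + 1/64 + 8/64 + 2/64 + 16/64 = 43/64 = 0.671875.

0.671875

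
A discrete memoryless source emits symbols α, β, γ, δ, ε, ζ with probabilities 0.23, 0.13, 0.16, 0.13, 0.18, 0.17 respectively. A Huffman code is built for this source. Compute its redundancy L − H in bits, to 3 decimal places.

0.034 bits

Entropy H = −Σ p log₂ p ≈ 2.5559 bits.
Huffman merges: 13/100+13/100→13/50; 4/25+17/100→33/100; 9/50+23/100→41/100; 13/50+33/100→59/100; 41/100+59/100→1. L = 259/100 ≈ 2.5900.
L − H = 2.5900 − 2.5559 = 0.034 bits.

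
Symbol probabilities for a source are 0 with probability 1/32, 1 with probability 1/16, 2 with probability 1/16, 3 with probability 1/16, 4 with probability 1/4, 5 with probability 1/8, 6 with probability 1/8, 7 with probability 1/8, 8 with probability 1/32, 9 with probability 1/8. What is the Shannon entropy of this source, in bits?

3.0625 bits

Each probability is a power of 1/2, so log₂(1/p) is an integer.
H = Σ p·log₂(1/p) = 1/32·5 + 1/16·4 + 1/16·4 + 1/16·4 + 1/4·2 + 1/8·3 + 1/8·3 + 1/8·3 + 1/32·5 + 1/8·3 = 3.0625 bits.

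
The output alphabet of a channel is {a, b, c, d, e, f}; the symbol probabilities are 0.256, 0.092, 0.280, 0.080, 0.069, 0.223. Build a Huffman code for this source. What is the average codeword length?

Repeatedly combine the two least-probable nodes; the expected code length is the sum of the merged weights.
merge 69/1000 + 2/25 → 149/1000
merge 23/250 + 149/1000 → 241/1000
merge 223/1000 + 241/1000 → 58/125
merge 32/125 + 7/25 → 67/125
merge 58/125 + 67/125 → 1
L = 149/1000 + 241/1000 + 58/125 + 67/125 + 1 = 239/100 = 2.39 bits/symbol.

2.39 bits/symbol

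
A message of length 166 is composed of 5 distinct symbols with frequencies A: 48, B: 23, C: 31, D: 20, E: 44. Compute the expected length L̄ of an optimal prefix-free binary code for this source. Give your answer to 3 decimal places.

Probabilities are the counts divided by 166.
Repeatedly combine the two least-probable nodes; the expected code length is the sum of the merged weights.
merge 10/83 + 23/166 → 43/166
merge 31/166 + 43/166 → 37/83
merge 22/83 + 24/83 → 46/83
merge 37/83 + 46/83 → 1
L = 43/166 + 37/83 + 46/83 + 1 = 375/166 ≈ 2.259 bits/symbol.

2.259 bits/symbol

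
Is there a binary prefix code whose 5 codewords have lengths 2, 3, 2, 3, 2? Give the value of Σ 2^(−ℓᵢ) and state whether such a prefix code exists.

1; yes

With common denominator 2^3 = 8: Σ 2^(−ℓᵢ) = 2/8 + 1/8 + 2/8 + 1/8 + 2/8 = 8/8 = 1.
Kraft's inequality requires Σ ≤ 1; here Σ = 1 ≤ 1, so such a prefix code exists.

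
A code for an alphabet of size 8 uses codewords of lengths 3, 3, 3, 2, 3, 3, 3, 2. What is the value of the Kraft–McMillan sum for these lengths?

With common denominator 2^3 = 8: Σ 2^(−ℓᵢ) = 1/8 + 1/8 + 1/8 + 2/8 + 1/8 + 1/8 + 1/8 + 2/8 = 10/8 = 1.25.

1.25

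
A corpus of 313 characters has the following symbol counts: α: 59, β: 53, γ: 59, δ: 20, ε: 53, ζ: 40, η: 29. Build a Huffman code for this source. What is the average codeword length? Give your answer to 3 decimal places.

2.780 bits/symbol

Probabilities are the counts divided by 313.
Repeatedly combine the two least-probable nodes; the expected code length is the sum of the merged weights.
merge 20/313 + 29/313 → 49/313
merge 40/313 + 49/313 → 89/313
merge 53/313 + 53/313 → 106/313
merge 59/313 + 59/313 → 118/313
merge 89/313 + 106/313 → 195/313
merge 118/313 + 195/313 → 1
L = 49/313 + 89/313 + 106/313 + 118/313 + 195/313 + 1 = 870/313 ≈ 2.780 bits/symbol.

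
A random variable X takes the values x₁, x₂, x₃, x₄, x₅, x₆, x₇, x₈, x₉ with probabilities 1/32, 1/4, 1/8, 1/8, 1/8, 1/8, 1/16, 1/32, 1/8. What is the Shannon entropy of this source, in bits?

Each probability is a power of 1/2, so log₂(1/p) is an integer.
H = Σ p·log₂(1/p) = 1/32·5 + 1/4·2 + 1/8·3 + 1/8·3 + 1/8·3 + 1/8·3 + 1/16·4 + 1/32·5 + 1/8·3 = 2.9375 bits.

2.9375 bits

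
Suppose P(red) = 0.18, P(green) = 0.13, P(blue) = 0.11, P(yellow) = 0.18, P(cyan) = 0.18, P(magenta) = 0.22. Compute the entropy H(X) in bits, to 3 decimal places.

H = −Σ pᵢ log₂ pᵢ.
−0.18·log₂(0.18) = 0.4453
−0.13·log₂(0.13) = 0.3826
−0.11·log₂(0.11) = 0.3503
−0.18·log₂(0.18) = 0.4453
−0.18·log₂(0.18) = 0.4453
−0.22·log₂(0.22) = 0.4806
Sum ≈ 2.5494 → 2.549 bits.

2.549 bits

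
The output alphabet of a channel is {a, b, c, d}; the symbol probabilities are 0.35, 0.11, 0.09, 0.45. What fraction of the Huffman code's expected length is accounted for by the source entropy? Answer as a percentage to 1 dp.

97.8%

Entropy H = −Σ p log₂ p ≈ 1.7114 bits.
Huffman merges: 9/100+11/100→1/5; 1/5+7/20→11/20; 9/20+11/20→1. L = 7/4 ≈ 1.7500.
Efficiency = H/L = 1.7114/1.7500 = 97.8%.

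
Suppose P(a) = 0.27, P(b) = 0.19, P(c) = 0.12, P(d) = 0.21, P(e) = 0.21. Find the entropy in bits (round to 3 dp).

H = −Σ pᵢ log₂ pᵢ.
−0.27·log₂(0.27) = 0.5100
−0.19·log₂(0.19) = 0.4552
−0.12·log₂(0.12) = 0.3671
−0.21·log₂(0.21) = 0.4728
−0.21·log₂(0.21) = 0.4728
Sum ≈ 2.2780 → 2.278 bits.

2.278 bits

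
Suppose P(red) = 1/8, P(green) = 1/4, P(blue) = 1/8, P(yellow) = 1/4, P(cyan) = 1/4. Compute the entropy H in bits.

Each probability is a power of 1/2, so log₂(1/p) is an integer.
H = Σ p·log₂(1/p) = 1/8·3 + 1/4·2 + 1/8·3 + 1/4·2 + 1/4·2 = 2.25 bits.

2.25 bits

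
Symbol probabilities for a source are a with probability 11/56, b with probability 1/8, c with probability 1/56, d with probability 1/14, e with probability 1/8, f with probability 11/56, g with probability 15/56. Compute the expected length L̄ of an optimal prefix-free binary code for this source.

Repeatedly combine the two least-probable nodes; the expected code length is the sum of the merged weights.
merge 1/56 + 1/14 → 5/56
merge 5/56 + 1/8 → 3/14
merge 1/8 + 11/56 → 9/28
merge 11/56 + 3/14 → 23/56
merge 15/56 + 9/28 → 33/56
merge 23/56 + 33/56 → 1
L = 5/56 + 3/14 + 9/28 + 23/56 + 33/56 + 1 = 21/8 = 2.625 bits/symbol.

2.625 bits/symbol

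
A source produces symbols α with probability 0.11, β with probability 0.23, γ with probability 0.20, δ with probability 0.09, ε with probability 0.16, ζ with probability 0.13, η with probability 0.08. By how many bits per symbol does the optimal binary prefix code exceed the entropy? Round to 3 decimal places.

0.028 bits

Entropy H = −Σ p log₂ p ≈ 2.7122 bits.
Huffman merges: 2/25+9/100→17/100; 11/100+13/100→6/25; 4/25+17/100→33/100; 1/5+23/100→43/100; 6/25+33/100→57/100; 43/100+57/100→1. L = 137/50 ≈ 2.7400.
L − H = 2.7400 − 2.7122 = 0.028 bits.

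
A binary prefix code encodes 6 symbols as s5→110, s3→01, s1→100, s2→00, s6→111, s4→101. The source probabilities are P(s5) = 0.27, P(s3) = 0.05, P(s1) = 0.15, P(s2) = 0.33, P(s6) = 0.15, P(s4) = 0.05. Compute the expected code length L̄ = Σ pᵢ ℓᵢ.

L̄ = Σ pᵢ·ℓᵢ = 0.27·3 + 0.05·2 + 0.15·3 + 0.33·2 + 0.15·3 + 0.05·3 = 2.62 bits/symbol.

2.62 bits/symbol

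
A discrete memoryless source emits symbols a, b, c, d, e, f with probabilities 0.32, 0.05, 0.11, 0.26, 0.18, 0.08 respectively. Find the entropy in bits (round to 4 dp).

2.3345 bits

H = −Σ pᵢ log₂ pᵢ.
−0.32·log₂(0.32) = 0.5260
−0.05·log₂(0.05) = 0.2161
−0.11·log₂(0.11) = 0.3503
−0.26·log₂(0.26) = 0.5053
−0.18·log₂(0.18) = 0.4453
−0.08·log₂(0.08) = 0.2915
Sum ≈ 2.3345 → 2.3345 bits.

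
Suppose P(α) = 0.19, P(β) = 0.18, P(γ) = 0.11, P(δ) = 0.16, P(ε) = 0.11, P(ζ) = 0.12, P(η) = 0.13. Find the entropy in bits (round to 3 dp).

2.774 bits

H = −Σ pᵢ log₂ pᵢ.
−0.19·log₂(0.19) = 0.4552
−0.18·log₂(0.18) = 0.4453
−0.11·log₂(0.11) = 0.3503
−0.16·log₂(0.16) = 0.4230
−0.11·log₂(0.11) = 0.3503
−0.12·log₂(0.12) = 0.3671
−0.13·log₂(0.13) = 0.3826
Sum ≈ 2.7738 → 2.774 bits.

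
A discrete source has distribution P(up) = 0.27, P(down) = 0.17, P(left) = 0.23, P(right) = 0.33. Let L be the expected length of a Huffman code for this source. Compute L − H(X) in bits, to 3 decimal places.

0.040 bits

Entropy H = −Σ p log₂ p ≈ 1.9601 bits.
Huffman merges: 17/100+23/100→2/5; 27/100+33/100→3/5; 2/5+3/5→1. L = 2 ≈ 2.0000.
L − H = 2.0000 − 1.9601 = 0.040 bits.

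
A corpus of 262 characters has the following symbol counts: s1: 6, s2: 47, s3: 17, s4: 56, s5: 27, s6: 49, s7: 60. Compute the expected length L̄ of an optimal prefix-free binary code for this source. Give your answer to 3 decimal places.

2.645 bits/symbol

Probabilities are the counts divided by 262.
Repeatedly combine the two least-probable nodes; the expected code length is the sum of the merged weights.
merge 3/131 + 17/262 → 23/262
merge 23/262 + 27/262 → 25/131
merge 47/262 + 49/262 → 48/131
merge 25/131 + 28/131 → 53/131
merge 30/131 + 48/131 → 78/131
merge 53/131 + 78/131 → 1
L = 23/262 + 25/131 + 48/131 + 53/131 + 78/131 + 1 = 693/262 ≈ 2.645 bits/symbol.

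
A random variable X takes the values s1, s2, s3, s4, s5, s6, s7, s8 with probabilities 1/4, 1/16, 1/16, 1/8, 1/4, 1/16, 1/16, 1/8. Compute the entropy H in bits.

2.75 bits

Each probability is a power of 1/2, so log₂(1/p) is an integer.
H = Σ p·log₂(1/p) = 1/4·2 + 1/16·4 + 1/16·4 + 1/8·3 + 1/4·2 + 1/16·4 + 1/16·4 + 1/8·3 = 2.75 bits.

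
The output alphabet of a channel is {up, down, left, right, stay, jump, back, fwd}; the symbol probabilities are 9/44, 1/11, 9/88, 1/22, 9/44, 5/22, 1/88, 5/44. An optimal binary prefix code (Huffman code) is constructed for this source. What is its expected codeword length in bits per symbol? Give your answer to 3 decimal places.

2.773 bits/symbol

Repeatedly combine the two least-probable nodes; the expected code length is the sum of the merged weights.
merge 1/88 + 1/22 → 5/88
merge 5/88 + 1/11 → 13/88
merge 9/88 + 5/44 → 19/88
merge 13/88 + 9/44 → 31/88
merge 9/44 + 19/88 → 37/88
merge 5/22 + 31/88 → 51/88
merge 37/88 + 51/88 → 1
L = 5/88 + 13/88 + 19/88 + 31/88 + 37/88 + 51/88 + 1 = 61/22 ≈ 2.773 bits/symbol.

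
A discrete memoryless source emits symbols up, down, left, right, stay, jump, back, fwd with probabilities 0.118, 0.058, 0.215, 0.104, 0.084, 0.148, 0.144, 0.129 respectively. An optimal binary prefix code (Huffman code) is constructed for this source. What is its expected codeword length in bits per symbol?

Repeatedly combine the two least-probable nodes; the expected code length is the sum of the merged weights.
merge 29/500 + 21/250 → 71/500
merge 13/125 + 59/500 → 111/500
merge 129/1000 + 71/500 → 271/1000
merge 18/125 + 37/250 → 73/250
merge 43/200 + 111/500 → 437/1000
merge 271/1000 + 73/250 → 563/1000
merge 437/1000 + 563/1000 → 1
L = 71/500 + 111/500 + 271/1000 + 73/250 + 437/1000 + 563/1000 + 1 = 2927/1000 = 2.927 bits/symbol.

2.927 bits/symbol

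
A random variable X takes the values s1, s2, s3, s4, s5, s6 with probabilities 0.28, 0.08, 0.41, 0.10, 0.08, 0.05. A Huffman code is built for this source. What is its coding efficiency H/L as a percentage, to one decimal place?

98.3%

Entropy H = −Σ p log₂ p ≈ 2.1729 bits.
Huffman merges: 1/20+2/25→13/100; 2/25+1/10→9/50; 13/100+9/50→31/100; 7/25+31/100→59/100; 41/100+59/100→1. L = 221/100 ≈ 2.2100.
Efficiency = H/L = 2.1729/2.2100 = 98.3%.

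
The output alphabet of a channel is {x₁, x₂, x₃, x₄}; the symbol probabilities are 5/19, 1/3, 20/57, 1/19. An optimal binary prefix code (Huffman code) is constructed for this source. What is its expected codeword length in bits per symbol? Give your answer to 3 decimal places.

1.965 bits/symbol

Repeatedly combine the two least-probable nodes; the expected code length is the sum of the merged weights.
merge 1/19 + 5/19 → 6/19
merge 6/19 + 1/3 → 37/57
merge 20/57 + 37/57 → 1
L = 6/19 + 37/57 + 1 = 112/57 ≈ 1.965 bits/symbol.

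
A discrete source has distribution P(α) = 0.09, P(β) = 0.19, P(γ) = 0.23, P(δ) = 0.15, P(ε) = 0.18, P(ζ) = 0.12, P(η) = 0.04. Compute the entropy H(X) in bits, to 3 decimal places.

2.664 bits

H = −Σ pᵢ log₂ pᵢ.
−0.09·log₂(0.09) = 0.3127
−0.19·log₂(0.19) = 0.4552
−0.23·log₂(0.23) = 0.4877
−0.15·log₂(0.15) = 0.4105
−0.18·log₂(0.18) = 0.4453
−0.12·log₂(0.12) = 0.3671
−0.04·log₂(0.04) = 0.1858
Sum ≈ 2.6642 → 2.664 bits.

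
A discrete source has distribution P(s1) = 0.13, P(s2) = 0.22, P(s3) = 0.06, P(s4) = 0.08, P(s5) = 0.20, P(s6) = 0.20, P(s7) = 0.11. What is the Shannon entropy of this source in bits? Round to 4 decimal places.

H = −Σ pᵢ log₂ pᵢ.
−0.13·log₂(0.13) = 0.3826
−0.22·log₂(0.22) = 0.4806
−0.06·log₂(0.06) = 0.2435
−0.08·log₂(0.08) = 0.2915
−0.20·log₂(0.20) = 0.4644
−0.20·log₂(0.20) = 0.4644
−0.11·log₂(0.11) = 0.3503
Sum ≈ 2.6773 → 2.6773 bits.

2.6773 bits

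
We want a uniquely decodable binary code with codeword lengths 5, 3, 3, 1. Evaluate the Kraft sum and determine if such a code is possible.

With common denominator 2^5 = 32: Σ 2^(−ℓᵢ) = 1/32 + 4/32 + 4/32 + 16/32 = 25/32 = 0.78125.
Kraft's inequality requires Σ ≤ 1; here Σ = 0.78125 ≤ 1, so such a prefix code exists.

0.78125; yes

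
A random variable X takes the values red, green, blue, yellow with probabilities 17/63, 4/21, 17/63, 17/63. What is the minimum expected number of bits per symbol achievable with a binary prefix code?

Repeatedly combine the two least-probable nodes; the expected code length is the sum of the merged weights.
merge 4/21 + 17/63 → 29/63
merge 17/63 + 17/63 → 34/63
merge 29/63 + 34/63 → 1
L = 29/63 + 34/63 + 1 = 2 bits/symbol.

2 bits/symbol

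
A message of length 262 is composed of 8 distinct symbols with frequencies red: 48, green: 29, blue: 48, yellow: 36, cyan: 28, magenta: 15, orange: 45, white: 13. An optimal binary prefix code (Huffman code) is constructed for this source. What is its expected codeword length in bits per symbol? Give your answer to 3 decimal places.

2.924 bits/symbol

Probabilities are the counts divided by 262.
Repeatedly combine the two least-probable nodes; the expected code length is the sum of the merged weights.
merge 13/262 + 15/262 → 14/131
merge 14/131 + 14/131 → 28/131
merge 29/262 + 18/131 → 65/262
merge 45/262 + 24/131 → 93/262
merge 24/131 + 28/131 → 52/131
merge 65/262 + 93/262 → 79/131
merge 52/131 + 79/131 → 1
L = 14/131 + 28/131 + 65/262 + 93/262 + 52/131 + 79/131 + 1 = 383/131 ≈ 2.924 bits/symbol.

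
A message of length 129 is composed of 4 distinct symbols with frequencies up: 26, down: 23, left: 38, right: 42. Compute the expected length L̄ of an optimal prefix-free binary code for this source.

2 bits/symbol

Probabilities are the counts divided by 129.
Repeatedly combine the two least-probable nodes; the expected code length is the sum of the merged weights.
merge 23/129 + 26/129 → 49/129
merge 38/129 + 14/43 → 80/129
merge 49/129 + 80/129 → 1
L = 49/129 + 80/129 + 1 = 2 bits/symbol.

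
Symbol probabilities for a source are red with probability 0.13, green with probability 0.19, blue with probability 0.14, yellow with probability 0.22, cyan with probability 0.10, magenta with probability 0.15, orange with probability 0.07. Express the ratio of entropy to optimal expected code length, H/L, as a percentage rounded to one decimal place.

Entropy H = −Σ p log₂ p ≈ 2.7268 bits.
Huffman merges: 7/100+1/10→17/100; 13/100+7/50→27/100; 3/20+17/100→8/25; 19/100+11/50→41/100; 27/100+8/25→59/100; 41/100+59/100→1. L = 69/25 ≈ 2.7600.
Efficiency = H/L = 2.7268/2.7600 = 98.8%.

98.8%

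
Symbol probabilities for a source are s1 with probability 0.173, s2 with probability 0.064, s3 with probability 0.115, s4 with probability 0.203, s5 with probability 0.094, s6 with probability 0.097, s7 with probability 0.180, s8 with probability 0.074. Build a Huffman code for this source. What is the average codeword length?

Repeatedly combine the two least-probable nodes; the expected code length is the sum of the merged weights.
merge 8/125 + 37/500 → 69/500
merge 47/500 + 97/1000 → 191/1000
merge 23/200 + 69/500 → 253/1000
merge 173/1000 + 9/50 → 353/1000
merge 191/1000 + 203/1000 → 197/500
merge 253/1000 + 353/1000 → 303/500
merge 197/500 + 303/500 → 1
L = 69/500 + 191/1000 + 253/1000 + 353/1000 + 197/500 + 303/500 + 1 = 587/200 = 2.935 bits/symbol.

2.935 bits/symbol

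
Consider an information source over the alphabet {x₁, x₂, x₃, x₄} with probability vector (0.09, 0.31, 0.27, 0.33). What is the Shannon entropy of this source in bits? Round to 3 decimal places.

H = −Σ pᵢ log₂ pᵢ.
−0.09·log₂(0.09) = 0.3127
−0.31·log₂(0.31) = 0.5238
−0.27·log₂(0.27) = 0.5100
−0.33·log₂(0.33) = 0.5278
Sum ≈ 1.8743 → 1.874 bits.

1.874 bits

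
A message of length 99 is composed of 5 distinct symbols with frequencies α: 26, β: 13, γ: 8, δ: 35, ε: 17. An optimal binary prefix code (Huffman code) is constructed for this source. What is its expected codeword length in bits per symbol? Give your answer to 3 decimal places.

2.212 bits/symbol

Probabilities are the counts divided by 99.
Repeatedly combine the two least-probable nodes; the expected code length is the sum of the merged weights.
merge 8/99 + 13/99 → 7/33
merge 17/99 + 7/33 → 38/99
merge 26/99 + 35/99 → 61/99
merge 38/99 + 61/99 → 1
L = 7/33 + 38/99 + 61/99 + 1 = 73/33 ≈ 2.212 bits/symbol.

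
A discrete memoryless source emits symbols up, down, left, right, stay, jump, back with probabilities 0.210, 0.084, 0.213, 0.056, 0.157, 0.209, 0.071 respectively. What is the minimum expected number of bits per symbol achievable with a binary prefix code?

2.704 bits/symbol

Repeatedly combine the two least-probable nodes; the expected code length is the sum of the merged weights.
merge 7/125 + 71/1000 → 127/1000
merge 21/250 + 127/1000 → 211/1000
merge 157/1000 + 209/1000 → 183/500
merge 21/100 + 211/1000 → 421/1000
merge 213/1000 + 183/500 → 579/1000
merge 421/1000 + 579/1000 → 1
L = 127/1000 + 211/1000 + 183/500 + 421/1000 + 579/1000 + 1 = 338/125 = 2.704 bits/symbol.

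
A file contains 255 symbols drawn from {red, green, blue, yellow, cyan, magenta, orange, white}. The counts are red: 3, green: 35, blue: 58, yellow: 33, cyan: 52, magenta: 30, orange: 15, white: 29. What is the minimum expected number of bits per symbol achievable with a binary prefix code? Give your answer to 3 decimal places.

2.824 bits/symbol

Probabilities are the counts divided by 255.
Repeatedly combine the two least-probable nodes; the expected code length is the sum of the merged weights.
merge 1/85 + 1/17 → 6/85
merge 6/85 + 29/255 → 47/255
merge 2/17 + 11/85 → 21/85
merge 7/51 + 47/255 → 82/255
merge 52/255 + 58/255 → 22/51
merge 21/85 + 82/255 → 29/51
merge 22/51 + 29/51 → 1
L = 6/85 + 47/255 + 21/85 + 82/255 + 22/51 + 29/51 + 1 = 48/17 ≈ 2.824 bits/symbol.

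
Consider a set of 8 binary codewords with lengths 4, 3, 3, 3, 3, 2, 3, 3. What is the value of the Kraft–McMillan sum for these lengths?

With common denominator 2^4 = 16: Σ 2^(−ℓᵢ) = 1/16 + 2/16 + 2/16 + 2/16 + 2/16 + 4/16 + 2/16 + 2/16 = 17/16 = 1.0625.

1.0625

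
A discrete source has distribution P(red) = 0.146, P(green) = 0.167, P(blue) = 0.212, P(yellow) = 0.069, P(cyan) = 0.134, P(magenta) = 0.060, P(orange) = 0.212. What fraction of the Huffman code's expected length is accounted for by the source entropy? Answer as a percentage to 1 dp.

Entropy H = −Σ p log₂ p ≈ 2.6836 bits.
Huffman merges: 3/50+69/1000→129/1000; 129/1000+67/500→263/1000; 73/500+167/1000→313/1000; 53/250+53/250→53/125; 263/1000+313/1000→72/125; 53/125+72/125→1. L = 541/200 ≈ 2.7050.
Efficiency = H/L = 2.6836/2.7050 = 99.2%.

99.2%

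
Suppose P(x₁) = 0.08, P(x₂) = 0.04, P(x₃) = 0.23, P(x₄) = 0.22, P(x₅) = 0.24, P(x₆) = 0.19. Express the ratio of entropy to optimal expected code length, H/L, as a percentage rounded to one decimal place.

98.6%

Entropy H = −Σ p log₂ p ≈ 2.3949 bits.
Huffman merges: 1/25+2/25→3/25; 3/25+19/100→31/100; 11/50+23/100→9/20; 6/25+31/100→11/20; 9/20+11/20→1. L = 243/100 ≈ 2.4300.
Efficiency = H/L = 2.3949/2.4300 = 98.6%.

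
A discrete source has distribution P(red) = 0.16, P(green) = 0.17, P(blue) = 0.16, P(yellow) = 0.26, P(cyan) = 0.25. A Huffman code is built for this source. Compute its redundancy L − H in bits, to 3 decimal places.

0.034 bits

Entropy H = −Σ p log₂ p ≈ 2.2859 bits.
Huffman merges: 4/25+4/25→8/25; 17/100+1/4→21/50; 13/50+8/25→29/50; 21/50+29/50→1. L = 58/25 ≈ 2.3200.
L − H = 2.3200 − 2.2859 = 0.034 bits.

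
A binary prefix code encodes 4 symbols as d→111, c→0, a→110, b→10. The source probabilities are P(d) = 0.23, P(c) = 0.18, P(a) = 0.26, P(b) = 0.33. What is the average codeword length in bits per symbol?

L̄ = Σ pᵢ·ℓᵢ = 0.23·3 + 0.18·1 + 0.26·3 + 0.33·2 = 2.31 bits/symbol.

2.31 bits/symbol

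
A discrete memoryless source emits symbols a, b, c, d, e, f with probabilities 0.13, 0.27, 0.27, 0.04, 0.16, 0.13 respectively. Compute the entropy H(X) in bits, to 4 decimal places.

2.3941 bits

H = −Σ pᵢ log₂ pᵢ.
−0.13·log₂(0.13) = 0.3826
−0.27·log₂(0.27) = 0.5100
−0.27·log₂(0.27) = 0.5100
−0.04·log₂(0.04) = 0.1858
−0.16·log₂(0.16) = 0.4230
−0.13·log₂(0.13) = 0.3826
Sum ≈ 2.3941 → 2.3941 bits.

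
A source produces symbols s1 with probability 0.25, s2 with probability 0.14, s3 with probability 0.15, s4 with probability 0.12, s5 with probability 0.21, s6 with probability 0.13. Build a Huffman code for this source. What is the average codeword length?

2.54 bits/symbol

Repeatedly combine the two least-probable nodes; the expected code length is the sum of the merged weights.
merge 3/25 + 13/100 → 1/4
merge 7/50 + 3/20 → 29/100
merge 21/100 + 1/4 → 23/50
merge 1/4 + 29/100 → 27/50
merge 23/50 + 27/50 → 1
L = 1/4 + 29/100 + 23/50 + 27/50 + 1 = 127/50 = 2.54 bits/symbol.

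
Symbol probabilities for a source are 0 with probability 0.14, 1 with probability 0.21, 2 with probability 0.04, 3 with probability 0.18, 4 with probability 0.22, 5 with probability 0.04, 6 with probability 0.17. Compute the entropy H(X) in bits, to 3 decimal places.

H = −Σ pᵢ log₂ pᵢ.
−0.14·log₂(0.14) = 0.3971
−0.21·log₂(0.21) = 0.4728
−0.04·log₂(0.04) = 0.1858
−0.18·log₂(0.18) = 0.4453
−0.22·log₂(0.22) = 0.4806
−0.04·log₂(0.04) = 0.1858
−0.17·log₂(0.17) = 0.4346
Sum ≈ 2.6019 → 2.602 bits.

2.602 bits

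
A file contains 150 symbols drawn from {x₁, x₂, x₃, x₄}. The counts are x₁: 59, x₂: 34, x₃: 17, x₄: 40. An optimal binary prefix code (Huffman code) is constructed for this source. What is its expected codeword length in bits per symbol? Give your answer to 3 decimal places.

1.947 bits/symbol

Probabilities are the counts divided by 150.
Repeatedly combine the two least-probable nodes; the expected code length is the sum of the merged weights.
merge 17/150 + 17/75 → 17/50
merge 4/15 + 17/50 → 91/150
merge 59/150 + 91/150 → 1
L = 17/50 + 91/150 + 1 = 146/75 ≈ 1.947 bits/symbol.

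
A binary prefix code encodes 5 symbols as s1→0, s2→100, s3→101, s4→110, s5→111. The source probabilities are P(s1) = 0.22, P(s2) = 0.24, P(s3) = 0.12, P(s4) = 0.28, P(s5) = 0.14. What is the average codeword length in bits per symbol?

L̄ = Σ pᵢ·ℓᵢ = 0.22·1 + 0.24·3 + 0.12·3 + 0.28·3 + 0.14·3 = 2.56 bits/symbol.

2.56 bits/symbol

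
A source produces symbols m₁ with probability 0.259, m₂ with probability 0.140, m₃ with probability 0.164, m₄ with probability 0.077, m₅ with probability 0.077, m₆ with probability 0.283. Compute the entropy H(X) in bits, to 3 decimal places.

H = −Σ pᵢ log₂ pᵢ.
−0.259·log₂(0.259) = 0.5048
−0.140·log₂(0.140) = 0.3971
−0.164·log₂(0.164) = 0.4278
−0.077·log₂(0.077) = 0.2848
−0.077·log₂(0.077) = 0.2848
−0.283·log₂(0.283) = 0.5154
Sum ≈ 2.4147 → 2.415 bits.

2.415 bits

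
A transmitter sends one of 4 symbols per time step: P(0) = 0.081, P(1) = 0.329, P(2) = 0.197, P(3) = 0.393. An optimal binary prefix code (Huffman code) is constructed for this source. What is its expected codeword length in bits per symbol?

Repeatedly combine the two least-probable nodes; the expected code length is the sum of the merged weights.
merge 81/1000 + 197/1000 → 139/500
merge 139/500 + 329/1000 → 607/1000
merge 393/1000 + 607/1000 → 1
L = 139/500 + 607/1000 + 1 = 377/200 = 1.885 bits/symbol.

1.885 bits/symbol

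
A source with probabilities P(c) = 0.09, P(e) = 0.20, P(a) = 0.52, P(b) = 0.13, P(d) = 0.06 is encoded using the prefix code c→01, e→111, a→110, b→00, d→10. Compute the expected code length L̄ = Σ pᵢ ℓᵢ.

L̄ = Σ pᵢ·ℓᵢ = 0.09·2 + 0.20·3 + 0.52·3 + 0.13·2 + 0.06·2 = 2.72 bits/symbol.

2.72 bits/symbol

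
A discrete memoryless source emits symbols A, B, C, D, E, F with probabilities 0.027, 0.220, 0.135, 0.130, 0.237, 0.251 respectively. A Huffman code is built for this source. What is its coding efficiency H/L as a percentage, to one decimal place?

97.5%

Entropy H = −Σ p log₂ p ≈ 2.3867 bits.
Huffman merges: 27/1000+13/100→157/1000; 27/200+157/1000→73/250; 11/50+237/1000→457/1000; 251/1000+73/250→543/1000; 457/1000+543/1000→1. L = 2449/1000 ≈ 2.4490.
Efficiency = H/L = 2.3867/2.4490 = 97.5%.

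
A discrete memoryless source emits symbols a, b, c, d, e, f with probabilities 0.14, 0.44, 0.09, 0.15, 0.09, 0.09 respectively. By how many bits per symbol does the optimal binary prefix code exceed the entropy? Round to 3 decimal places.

0.033 bits

Entropy H = −Σ p log₂ p ≈ 2.2668 bits.
Huffman merges: 9/100+9/100→9/50; 9/100+7/50→23/100; 3/20+9/50→33/100; 23/100+33/100→14/25; 11/25+14/25→1. L = 23/10 ≈ 2.3000.
L − H = 2.3000 − 2.2668 = 0.033 bits.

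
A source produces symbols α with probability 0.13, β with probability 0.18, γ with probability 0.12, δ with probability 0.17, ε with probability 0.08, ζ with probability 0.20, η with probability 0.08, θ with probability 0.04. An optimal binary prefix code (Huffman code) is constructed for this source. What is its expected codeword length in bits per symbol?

2.92 bits/symbol

Repeatedly combine the two least-probable nodes; the expected code length is the sum of the merged weights.
merge 1/25 + 2/25 → 3/25
merge 2/25 + 3/25 → 1/5
merge 3/25 + 13/100 → 1/4
merge 17/100 + 9/50 → 7/20
merge 1/5 + 1/5 → 2/5
merge 1/4 + 7/20 → 3/5
merge 2/5 + 3/5 → 1
L = 3/25 + 1/5 + 1/4 + 7/20 + 2/5 + 3/5 + 1 = 73/25 = 2.92 bits/symbol.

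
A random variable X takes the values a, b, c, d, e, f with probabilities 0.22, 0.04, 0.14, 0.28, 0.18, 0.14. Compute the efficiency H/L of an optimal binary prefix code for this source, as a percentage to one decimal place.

96.8%

Entropy H = −Σ p log₂ p ≈ 2.4201 bits.
Huffman merges: 1/25+7/50→9/50; 7/50+9/50→8/25; 9/50+11/50→2/5; 7/25+8/25→3/5; 2/5+3/5→1. L = 5/2 ≈ 2.5000.
Efficiency = H/L = 2.4201/2.5000 = 96.8%.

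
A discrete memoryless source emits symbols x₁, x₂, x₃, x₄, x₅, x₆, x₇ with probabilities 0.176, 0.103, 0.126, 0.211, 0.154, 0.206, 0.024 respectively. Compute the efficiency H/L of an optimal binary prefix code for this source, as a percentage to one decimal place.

97.5%

Entropy H = −Σ p log₂ p ≈ 2.6434 bits.
Huffman merges: 3/125+103/1000→127/1000; 63/500+127/1000→253/1000; 77/500+22/125→33/100; 103/500+211/1000→417/1000; 253/1000+33/100→583/1000; 417/1000+583/1000→1. L = 271/100 ≈ 2.7100.
Efficiency = H/L = 2.6434/2.7100 = 97.5%.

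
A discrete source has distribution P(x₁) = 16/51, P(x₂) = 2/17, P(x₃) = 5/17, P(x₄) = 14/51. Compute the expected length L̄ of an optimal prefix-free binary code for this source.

Repeatedly combine the two least-probable nodes; the expected code length is the sum of the merged weights.
merge 2/17 + 14/51 → 20/51
merge 5/17 + 16/51 → 31/51
merge 20/51 + 31/51 → 1
L = 20/51 + 31/51 + 1 = 2 bits/symbol.

2 bits/symbol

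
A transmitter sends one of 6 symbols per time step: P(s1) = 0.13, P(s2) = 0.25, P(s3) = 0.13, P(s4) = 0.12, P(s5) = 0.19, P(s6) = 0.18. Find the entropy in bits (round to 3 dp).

H = −Σ pᵢ log₂ pᵢ.
−0.13·log₂(0.13) = 0.3826
−0.25·log₂(0.25) = 0.5000
−0.13·log₂(0.13) = 0.3826
−0.12·log₂(0.12) = 0.3671
−0.19·log₂(0.19) = 0.4552
−0.18·log₂(0.18) = 0.4453
Sum ≈ 2.5329 → 2.533 bits.

2.533 bits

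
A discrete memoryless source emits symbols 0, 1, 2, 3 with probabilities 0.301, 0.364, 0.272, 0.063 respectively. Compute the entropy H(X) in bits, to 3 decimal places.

H = −Σ pᵢ log₂ pᵢ.
−0.301·log₂(0.301) = 0.5214
−0.364·log₂(0.364) = 0.5307
−0.272·log₂(0.272) = 0.5109
−0.063·log₂(0.063) = 0.2513
Sum ≈ 1.8143 → 1.814 bits.

1.814 bits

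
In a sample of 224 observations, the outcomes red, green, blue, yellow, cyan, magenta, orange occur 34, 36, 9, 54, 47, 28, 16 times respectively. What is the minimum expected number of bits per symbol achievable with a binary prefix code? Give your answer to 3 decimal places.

2.661 bits/symbol

Probabilities are the counts divided by 224.
Repeatedly combine the two least-probable nodes; the expected code length is the sum of the merged weights.
merge 9/224 + 1/14 → 25/224
merge 25/224 + 1/8 → 53/224
merge 17/112 + 9/56 → 5/16
merge 47/224 + 53/224 → 25/56
merge 27/112 + 5/16 → 31/56
merge 25/56 + 31/56 → 1
L = 25/224 + 53/224 + 5/16 + 25/56 + 31/56 + 1 = 149/56 ≈ 2.661 bits/symbol.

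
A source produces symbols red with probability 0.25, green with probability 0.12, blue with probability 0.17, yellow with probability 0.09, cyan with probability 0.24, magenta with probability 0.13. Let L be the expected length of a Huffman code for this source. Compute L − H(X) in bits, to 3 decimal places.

Entropy H = −Σ p log₂ p ≈ 2.4911 bits.
Huffman merges: 9/100+3/25→21/100; 13/100+17/100→3/10; 21/100+6/25→9/20; 1/4+3/10→11/20; 9/20+11/20→1. L = 251/100 ≈ 2.5100.
L − H = 2.5100 − 2.4911 = 0.019 bits.

0.019 bits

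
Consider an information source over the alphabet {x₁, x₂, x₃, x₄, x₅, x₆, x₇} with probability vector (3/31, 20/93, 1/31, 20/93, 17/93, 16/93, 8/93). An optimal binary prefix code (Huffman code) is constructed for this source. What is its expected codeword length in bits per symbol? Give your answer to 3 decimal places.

2.688 bits/symbol

Repeatedly combine the two least-probable nodes; the expected code length is the sum of the merged weights.
merge 1/31 + 8/93 → 11/93
merge 3/31 + 11/93 → 20/93
merge 16/93 + 17/93 → 11/31
merge 20/93 + 20/93 → 40/93
merge 20/93 + 11/31 → 53/93
merge 40/93 + 53/93 → 1
L = 11/93 + 20/93 + 11/31 + 40/93 + 53/93 + 1 = 250/93 ≈ 2.688 bits/symbol.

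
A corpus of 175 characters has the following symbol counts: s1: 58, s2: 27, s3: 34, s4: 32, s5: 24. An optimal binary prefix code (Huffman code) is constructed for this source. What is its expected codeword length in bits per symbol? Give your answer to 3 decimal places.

2.291 bits/symbol

Probabilities are the counts divided by 175.
Repeatedly combine the two least-probable nodes; the expected code length is the sum of the merged weights.
merge 24/175 + 27/175 → 51/175
merge 32/175 + 34/175 → 66/175
merge 51/175 + 58/175 → 109/175
merge 66/175 + 109/175 → 1
L = 51/175 + 66/175 + 109/175 + 1 = 401/175 ≈ 2.291 bits/symbol.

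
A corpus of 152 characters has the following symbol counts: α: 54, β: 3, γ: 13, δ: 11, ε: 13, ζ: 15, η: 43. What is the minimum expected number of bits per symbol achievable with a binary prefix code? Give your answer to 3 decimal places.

2.454 bits/symbol

Probabilities are the counts divided by 152.
Repeatedly combine the two least-probable nodes; the expected code length is the sum of the merged weights.
merge 3/152 + 11/152 → 7/76
merge 13/152 + 13/152 → 13/76
merge 7/76 + 15/152 → 29/152
merge 13/76 + 29/152 → 55/152
merge 43/152 + 27/76 → 97/152
merge 55/152 + 97/152 → 1
L = 7/76 + 13/76 + 29/152 + 55/152 + 97/152 + 1 = 373/152 ≈ 2.454 bits/symbol.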